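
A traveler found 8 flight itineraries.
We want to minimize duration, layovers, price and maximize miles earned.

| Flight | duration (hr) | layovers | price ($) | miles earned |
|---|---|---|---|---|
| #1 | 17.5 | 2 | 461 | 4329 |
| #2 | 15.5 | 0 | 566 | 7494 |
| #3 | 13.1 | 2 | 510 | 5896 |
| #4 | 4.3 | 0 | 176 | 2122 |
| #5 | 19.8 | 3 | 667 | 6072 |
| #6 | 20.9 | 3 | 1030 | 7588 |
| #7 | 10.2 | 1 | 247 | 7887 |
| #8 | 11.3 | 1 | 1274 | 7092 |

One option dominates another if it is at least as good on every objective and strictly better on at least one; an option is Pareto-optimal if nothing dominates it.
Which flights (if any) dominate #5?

#2, #7

#2: duration 15.5≤19.8, layovers 0≤3, price 566≤667, miles earned 7494≥6072 — dominates #5.
#7: duration 10.2≤19.8, layovers 1≤3, price 247≤667, miles earned 7887≥6072 — dominates #5.
Others (#1, #3, #4, #6, #8) are each worse than #5 on at least one objective.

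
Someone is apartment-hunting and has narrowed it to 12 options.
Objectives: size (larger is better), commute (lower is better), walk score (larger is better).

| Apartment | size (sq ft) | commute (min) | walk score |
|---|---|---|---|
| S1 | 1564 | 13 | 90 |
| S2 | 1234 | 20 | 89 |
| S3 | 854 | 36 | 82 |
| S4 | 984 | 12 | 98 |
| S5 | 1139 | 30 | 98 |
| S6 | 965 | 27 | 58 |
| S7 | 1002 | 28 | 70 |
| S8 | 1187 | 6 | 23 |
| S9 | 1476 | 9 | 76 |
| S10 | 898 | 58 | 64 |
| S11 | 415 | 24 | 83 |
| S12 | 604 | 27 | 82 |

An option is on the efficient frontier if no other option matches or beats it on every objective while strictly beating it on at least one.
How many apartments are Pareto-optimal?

S1: not dominated (best size).
S2: dominated by S1 (size 1564≥1234, commute 13≤20, walk score 90≥89).
S3: dominated by S1 (size 1564≥854, commute 13≤36, walk score 90≥82).
S4: not dominated.
S5: not dominated.
S6: dominated by S1 (size 1564≥965, commute 13≤27, walk score 90≥58).
S7: dominated by S1 (size 1564≥1002, commute 13≤28, walk score 90≥70).
S8: not dominated (best commute).
S9: not dominated.
S10: dominated by S1 (size 1564≥898, commute 13≤58, walk score 90≥64).
S11: dominated by S1 (size 1564≥415, commute 13≤24, walk score 90≥83).
S12: dominated by S1 (size 1564≥604, commute 13≤27, walk score 90≥82).
Pareto-optimal: S1, S4, S5, S8, S9 → 5.

5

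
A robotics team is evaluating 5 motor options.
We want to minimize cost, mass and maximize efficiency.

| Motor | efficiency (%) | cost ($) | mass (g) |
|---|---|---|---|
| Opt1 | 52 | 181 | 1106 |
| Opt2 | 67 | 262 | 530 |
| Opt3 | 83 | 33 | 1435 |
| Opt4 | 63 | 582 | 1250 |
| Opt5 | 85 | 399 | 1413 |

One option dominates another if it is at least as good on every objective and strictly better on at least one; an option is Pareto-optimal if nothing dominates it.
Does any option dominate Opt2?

No

Opt1: worse on efficiency (52 vs 67).
Opt3: worse on mass (1435 vs 530).
Opt4: worse on efficiency (63 vs 67).
Opt5: worse on cost (399 vs 262).
No option is at least as good as Opt2 on every objective and strictly better on one.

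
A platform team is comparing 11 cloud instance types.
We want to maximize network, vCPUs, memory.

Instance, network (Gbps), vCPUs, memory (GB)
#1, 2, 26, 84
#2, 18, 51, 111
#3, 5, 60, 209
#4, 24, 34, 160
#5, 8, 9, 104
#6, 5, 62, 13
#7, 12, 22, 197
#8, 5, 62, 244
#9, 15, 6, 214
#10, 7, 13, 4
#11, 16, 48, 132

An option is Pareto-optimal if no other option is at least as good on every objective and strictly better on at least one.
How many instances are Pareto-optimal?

#1: dominated by #2 (network 18≥2, vCPUs 51≥26, memory 111≥84).
#2: not dominated.
#3: dominated by #8 (network 5≥5, vCPUs 62≥60, memory 244≥209).
#4: not dominated (best network).
#5: dominated by #2 (network 18≥8, vCPUs 51≥9, memory 111≥104).
#6: dominated by #8 (network 5≥5, vCPUs 62≥62, memory 244≥13).
#7: not dominated.
#8: not dominated (best memory).
#9: not dominated.
#10: dominated by #2 (network 18≥7, vCPUs 51≥13, memory 111≥4).
#11: not dominated.
Pareto-optimal: #2, #4, #7, #8, #9, #11 → 6.

6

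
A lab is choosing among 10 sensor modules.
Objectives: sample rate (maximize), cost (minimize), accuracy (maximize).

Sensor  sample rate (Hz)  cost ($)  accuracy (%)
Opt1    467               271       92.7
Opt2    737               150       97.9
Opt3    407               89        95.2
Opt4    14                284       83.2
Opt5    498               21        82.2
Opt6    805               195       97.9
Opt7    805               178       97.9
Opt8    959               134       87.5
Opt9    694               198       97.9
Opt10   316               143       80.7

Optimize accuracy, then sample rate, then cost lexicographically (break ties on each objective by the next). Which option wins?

Opt7

First maximize accuracy: best is 97.9, kept {Opt2, Opt6, Opt7, Opt9}.
Then maximize sample rate: best is 805, kept {Opt6, Opt7}.
Then minimize cost: best is 178, kept {Opt7}.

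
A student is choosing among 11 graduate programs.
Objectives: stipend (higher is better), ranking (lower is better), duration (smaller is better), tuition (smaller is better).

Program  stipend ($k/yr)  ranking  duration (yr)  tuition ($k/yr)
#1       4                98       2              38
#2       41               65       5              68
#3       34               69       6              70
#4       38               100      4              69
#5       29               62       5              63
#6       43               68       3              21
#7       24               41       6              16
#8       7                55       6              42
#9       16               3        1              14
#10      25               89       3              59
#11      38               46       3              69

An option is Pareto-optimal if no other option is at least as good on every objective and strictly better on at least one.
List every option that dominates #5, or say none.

#1: worse on stipend (4 vs 29).
#2: worse on ranking (65 vs 62).
#3: worse on ranking (69 vs 62).
#4: worse on ranking (100 vs 62).
#6: worse on ranking (68 vs 62).
#7: worse on stipend (24 vs 29).
#8: worse on stipend (7 vs 29).
#9: worse on stipend (16 vs 29).
#10: worse on stipend (25 vs 29).
#11: worse on tuition (69 vs 63).
No option dominates #5.

none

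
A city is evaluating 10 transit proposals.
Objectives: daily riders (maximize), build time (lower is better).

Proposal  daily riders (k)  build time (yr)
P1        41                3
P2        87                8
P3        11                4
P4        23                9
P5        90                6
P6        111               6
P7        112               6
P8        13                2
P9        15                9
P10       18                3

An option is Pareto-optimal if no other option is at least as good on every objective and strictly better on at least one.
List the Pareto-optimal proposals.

P1: not dominated.
P2: dominated by P5 (daily riders 90≥87, build time 6≤8).
P3: dominated by P1 (daily riders 41≥11, build time 3≤4).
P4: dominated by P1 (daily riders 41≥23, build time 3≤9).
P5: dominated by P6 (daily riders 111≥90, build time 6≤6).
P6: dominated by P7 (daily riders 112≥111, build time 6≤6).
P7: not dominated (best daily riders).
P8: not dominated (best build time).
P9: dominated by P1 (daily riders 41≥15, build time 3≤9).
P10: dominated by P1 (daily riders 41≥18, build time 3≤3).

P1, P7, P8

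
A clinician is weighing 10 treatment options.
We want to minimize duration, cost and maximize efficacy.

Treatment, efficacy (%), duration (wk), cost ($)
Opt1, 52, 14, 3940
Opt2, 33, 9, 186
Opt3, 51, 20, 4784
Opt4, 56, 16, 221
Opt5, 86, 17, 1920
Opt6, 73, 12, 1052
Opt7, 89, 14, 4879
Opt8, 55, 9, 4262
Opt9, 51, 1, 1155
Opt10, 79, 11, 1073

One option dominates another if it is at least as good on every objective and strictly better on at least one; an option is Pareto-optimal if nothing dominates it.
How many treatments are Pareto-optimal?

8

Opt1: dominated by Opt6 (efficacy 73≥52, duration 12≤14, cost 1052≤3940).
Opt2: not dominated (best cost).
Opt3: dominated by Opt1 (efficacy 52≥51, duration 14≤20, cost 3940≤4784).
Opt4: not dominated.
Opt5: not dominated.
Opt6: not dominated.
Opt7: not dominated (best efficacy).
Opt8: not dominated.
Opt9: not dominated (best duration).
Opt10: not dominated.
Pareto-optimal: Opt2, Opt4, Opt5, Opt6, Opt7, Opt8, Opt9, Opt10 → 8.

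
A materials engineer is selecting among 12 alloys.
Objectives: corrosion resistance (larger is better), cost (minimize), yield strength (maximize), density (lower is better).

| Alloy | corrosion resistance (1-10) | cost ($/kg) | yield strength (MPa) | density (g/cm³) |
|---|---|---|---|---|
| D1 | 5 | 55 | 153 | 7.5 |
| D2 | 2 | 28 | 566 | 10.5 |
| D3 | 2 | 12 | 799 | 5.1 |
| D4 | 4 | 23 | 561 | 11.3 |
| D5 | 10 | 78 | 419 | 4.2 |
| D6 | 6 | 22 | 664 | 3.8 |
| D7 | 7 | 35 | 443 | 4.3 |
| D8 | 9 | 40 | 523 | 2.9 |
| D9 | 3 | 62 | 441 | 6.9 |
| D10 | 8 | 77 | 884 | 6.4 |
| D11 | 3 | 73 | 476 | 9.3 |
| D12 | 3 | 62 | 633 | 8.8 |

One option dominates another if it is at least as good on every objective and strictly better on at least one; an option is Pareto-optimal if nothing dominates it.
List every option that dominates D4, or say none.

D6: corrosion resistance 6≥4, cost 22≤23, yield strength 664≥561, density 3.8≤11.3 — dominates D4.
Others (D1, D2, D3, D5, D7, D8, D9, D10, D11, D12) are each worse than D4 on at least one objective.

D6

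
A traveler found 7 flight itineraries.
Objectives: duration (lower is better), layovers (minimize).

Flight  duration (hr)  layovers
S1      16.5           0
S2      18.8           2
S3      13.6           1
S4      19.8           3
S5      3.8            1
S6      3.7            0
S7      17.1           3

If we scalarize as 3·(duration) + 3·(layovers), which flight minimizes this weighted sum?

S6

S1: 3·16.5 + 3·0 = 49.5
S2: 3·18.8 + 3·2 = 62.4
S3: 3·13.6 + 3·1 = 43.8
S4: 3·19.8 + 3·3 = 68.4
S5: 3·3.8 + 3·1 = 14.4
S6: 3·3.7 + 3·0 = 11.1
S7: 3·17.1 + 3·3 = 60.3
Lowest: S6 at 11.1.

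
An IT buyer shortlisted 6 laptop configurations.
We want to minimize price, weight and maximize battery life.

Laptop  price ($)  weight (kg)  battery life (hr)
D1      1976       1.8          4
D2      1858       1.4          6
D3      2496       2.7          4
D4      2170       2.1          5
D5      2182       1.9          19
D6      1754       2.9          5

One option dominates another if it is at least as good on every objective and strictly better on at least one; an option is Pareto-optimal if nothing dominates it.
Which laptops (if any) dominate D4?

D2

D2: price 1858≤2170, weight 1.4≤2.1, battery life 6≥5 — dominates D4.
Others (D1, D3, D5, D6) are each worse than D4 on at least one objective.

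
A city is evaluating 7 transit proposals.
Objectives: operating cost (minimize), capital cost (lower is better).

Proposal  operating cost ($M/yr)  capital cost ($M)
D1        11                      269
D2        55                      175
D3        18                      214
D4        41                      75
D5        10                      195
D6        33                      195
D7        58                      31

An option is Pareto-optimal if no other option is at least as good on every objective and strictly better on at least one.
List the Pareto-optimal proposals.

D4, D5, D7

D1: dominated by D5 (operating cost 10≤11, capital cost 195≤269).
D2: dominated by D4 (operating cost 41≤55, capital cost 75≤175).
D3: dominated by D5 (operating cost 10≤18, capital cost 195≤214).
D4: not dominated.
D5: not dominated (best operating cost).
D6: dominated by D5 (operating cost 10≤33, capital cost 195≤195).
D7: not dominated (best capital cost).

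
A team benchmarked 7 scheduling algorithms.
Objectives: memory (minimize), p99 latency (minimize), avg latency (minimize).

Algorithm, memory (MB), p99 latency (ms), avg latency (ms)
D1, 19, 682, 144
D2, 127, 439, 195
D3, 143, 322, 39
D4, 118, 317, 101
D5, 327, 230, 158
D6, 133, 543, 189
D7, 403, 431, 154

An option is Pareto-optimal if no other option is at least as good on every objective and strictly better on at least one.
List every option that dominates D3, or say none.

none

D1: worse on p99 latency (682 vs 322).
D2: worse on p99 latency (439 vs 322).
D4: worse on avg latency (101 vs 39).
D5: worse on memory (327 vs 143).
D6: worse on p99 latency (543 vs 322).
D7: worse on memory (403 vs 143).
No option dominates D3.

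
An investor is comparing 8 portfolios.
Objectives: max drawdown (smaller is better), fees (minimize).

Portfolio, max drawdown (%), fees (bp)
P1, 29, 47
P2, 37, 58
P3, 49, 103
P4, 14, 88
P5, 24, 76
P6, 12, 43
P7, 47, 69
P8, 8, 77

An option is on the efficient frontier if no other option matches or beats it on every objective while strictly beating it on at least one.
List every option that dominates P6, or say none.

none

P1: worse on max drawdown (29 vs 12).
P2: worse on max drawdown (37 vs 12).
P3: worse on max drawdown (49 vs 12).
P4: worse on max drawdown (14 vs 12).
P5: worse on max drawdown (24 vs 12).
P7: worse on max drawdown (47 vs 12).
P8: worse on fees (77 vs 43).
No option dominates P6.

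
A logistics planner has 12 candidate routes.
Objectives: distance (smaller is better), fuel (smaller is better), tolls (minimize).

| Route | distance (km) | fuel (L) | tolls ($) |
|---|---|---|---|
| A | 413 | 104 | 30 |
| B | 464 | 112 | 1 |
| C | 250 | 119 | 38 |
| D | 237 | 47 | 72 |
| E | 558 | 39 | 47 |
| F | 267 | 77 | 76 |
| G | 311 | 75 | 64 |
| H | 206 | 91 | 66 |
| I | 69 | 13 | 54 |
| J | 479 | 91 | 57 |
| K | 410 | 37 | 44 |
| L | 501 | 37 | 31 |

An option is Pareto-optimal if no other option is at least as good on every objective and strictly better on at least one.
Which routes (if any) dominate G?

I: distance 69≤311, fuel 13≤75, tolls 54≤64 — dominates G.
Others (A, B, C, D, E, F, H, J, K, L) are each worse than G on at least one objective.

I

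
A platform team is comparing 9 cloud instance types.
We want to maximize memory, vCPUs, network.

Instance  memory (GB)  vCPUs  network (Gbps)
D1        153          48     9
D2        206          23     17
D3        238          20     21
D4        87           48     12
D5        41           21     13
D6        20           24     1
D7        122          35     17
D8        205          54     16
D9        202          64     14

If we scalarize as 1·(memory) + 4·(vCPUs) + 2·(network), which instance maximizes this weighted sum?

D9

D1: 1·153 + 4·48 + 2·9 = 363
D2: 1·206 + 4·23 + 2·17 = 332
D3: 1·238 + 4·20 + 2·21 = 360
D4: 1·87 + 4·48 + 2·12 = 303
D5: 1·41 + 4·21 + 2·13 = 151
D6: 1·20 + 4·24 + 2·1 = 118
D7: 1·122 + 4·35 + 2·17 = 296
D8: 1·205 + 4·54 + 2·16 = 453
D9: 1·202 + 4·64 + 2·14 = 486
Highest: D9 at 486.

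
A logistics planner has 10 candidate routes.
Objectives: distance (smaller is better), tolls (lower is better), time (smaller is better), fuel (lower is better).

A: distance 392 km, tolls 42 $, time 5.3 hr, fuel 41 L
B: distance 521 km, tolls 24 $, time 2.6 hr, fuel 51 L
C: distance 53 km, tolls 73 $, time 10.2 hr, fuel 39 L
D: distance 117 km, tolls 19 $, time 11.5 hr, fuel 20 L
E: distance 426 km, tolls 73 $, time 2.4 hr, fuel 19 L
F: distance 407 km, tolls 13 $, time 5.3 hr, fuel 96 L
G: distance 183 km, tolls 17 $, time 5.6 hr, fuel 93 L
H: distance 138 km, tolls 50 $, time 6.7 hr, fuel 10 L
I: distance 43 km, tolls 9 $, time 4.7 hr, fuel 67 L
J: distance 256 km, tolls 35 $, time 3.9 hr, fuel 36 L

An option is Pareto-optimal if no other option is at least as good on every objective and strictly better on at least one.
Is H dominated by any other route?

A: worse on distance (392 vs 138).
B: worse on distance (521 vs 138).
C: worse on tolls (73 vs 50).
D: worse on time (11.5 vs 6.7).
E: worse on distance (426 vs 138).
F: worse on distance (407 vs 138).
G: worse on distance (183 vs 138).
I: worse on fuel (67 vs 10).
J: worse on distance (256 vs 138).
No option is at least as good as H on every objective and strictly better on one.

No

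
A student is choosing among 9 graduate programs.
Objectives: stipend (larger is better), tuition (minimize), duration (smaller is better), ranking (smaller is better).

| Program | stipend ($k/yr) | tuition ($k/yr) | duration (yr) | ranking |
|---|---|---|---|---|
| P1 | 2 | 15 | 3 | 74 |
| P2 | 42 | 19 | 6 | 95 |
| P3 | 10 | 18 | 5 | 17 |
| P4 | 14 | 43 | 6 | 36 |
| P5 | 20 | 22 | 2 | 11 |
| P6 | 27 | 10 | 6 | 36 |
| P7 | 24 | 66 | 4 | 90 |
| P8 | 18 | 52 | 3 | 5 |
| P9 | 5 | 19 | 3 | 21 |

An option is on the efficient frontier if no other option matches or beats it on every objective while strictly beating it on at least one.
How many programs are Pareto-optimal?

8

P1: not dominated.
P2: not dominated (best stipend).
P3: not dominated.
P4: dominated by P5 (stipend 20≥14, tuition 22≤43, duration 2≤6, ranking 11≤36).
P5: not dominated (best duration).
P6: not dominated (best tuition).
P7: not dominated.
P8: not dominated (best ranking).
P9: not dominated.
Pareto-optimal: P1, P2, P3, P5, P6, P7, P8, P9 → 8.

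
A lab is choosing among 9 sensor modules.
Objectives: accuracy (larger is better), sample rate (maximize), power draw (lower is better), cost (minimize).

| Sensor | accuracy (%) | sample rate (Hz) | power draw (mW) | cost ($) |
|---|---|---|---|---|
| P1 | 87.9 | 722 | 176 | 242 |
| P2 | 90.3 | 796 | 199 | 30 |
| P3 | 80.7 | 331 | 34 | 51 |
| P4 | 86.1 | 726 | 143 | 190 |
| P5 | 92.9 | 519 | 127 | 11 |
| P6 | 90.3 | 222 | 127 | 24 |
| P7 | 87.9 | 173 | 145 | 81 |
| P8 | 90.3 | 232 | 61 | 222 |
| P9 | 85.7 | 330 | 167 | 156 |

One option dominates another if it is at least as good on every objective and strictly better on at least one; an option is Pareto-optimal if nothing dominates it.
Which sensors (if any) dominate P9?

P5

P5: accuracy 92.9≥85.7, sample rate 519≥330, power draw 127≤167, cost 11≤156 — dominates P9.
Others (P1, P2, P3, P4, P6, P7, P8) are each worse than P9 on at least one objective.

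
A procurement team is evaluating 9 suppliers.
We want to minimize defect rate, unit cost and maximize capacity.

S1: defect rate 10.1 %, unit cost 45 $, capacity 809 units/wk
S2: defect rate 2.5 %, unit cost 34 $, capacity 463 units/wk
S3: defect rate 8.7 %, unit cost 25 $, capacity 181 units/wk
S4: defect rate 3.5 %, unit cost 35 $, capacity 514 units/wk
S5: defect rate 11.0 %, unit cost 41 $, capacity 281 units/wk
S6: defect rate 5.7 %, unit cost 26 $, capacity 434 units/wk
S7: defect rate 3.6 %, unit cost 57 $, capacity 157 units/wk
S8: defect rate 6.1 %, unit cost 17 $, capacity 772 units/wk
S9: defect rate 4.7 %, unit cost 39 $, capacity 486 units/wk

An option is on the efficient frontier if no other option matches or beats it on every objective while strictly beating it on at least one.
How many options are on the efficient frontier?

S1: not dominated (best capacity).
S2: not dominated (best defect rate).
S3: dominated by S8 (defect rate 6.1≤8.7, unit cost 17≤25, capacity 772≥181).
S4: not dominated.
S5: dominated by S2 (defect rate 2.5≤11.0, unit cost 34≤41, capacity 463≥281).
S6: not dominated.
S7: dominated by S2 (defect rate 2.5≤3.6, unit cost 34≤57, capacity 463≥157).
S8: not dominated (best unit cost).
S9: dominated by S4 (defect rate 3.5≤4.7, unit cost 35≤39, capacity 514≥486).
Pareto-optimal: S1, S2, S4, S6, S8 → 5.

5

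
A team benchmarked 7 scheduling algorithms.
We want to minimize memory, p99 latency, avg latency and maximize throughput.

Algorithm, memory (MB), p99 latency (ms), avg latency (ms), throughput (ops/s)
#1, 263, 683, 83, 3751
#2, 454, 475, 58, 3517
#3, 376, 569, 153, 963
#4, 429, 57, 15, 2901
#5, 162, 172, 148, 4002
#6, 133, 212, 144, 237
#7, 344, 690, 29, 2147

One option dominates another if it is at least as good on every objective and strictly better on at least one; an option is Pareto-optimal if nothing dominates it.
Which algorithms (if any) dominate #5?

none

#1: worse on memory (263 vs 162).
#2: worse on memory (454 vs 162).
#3: worse on memory (376 vs 162).
#4: worse on memory (429 vs 162).
#6: worse on p99 latency (212 vs 172).
#7: worse on memory (344 vs 162).
No option dominates #5.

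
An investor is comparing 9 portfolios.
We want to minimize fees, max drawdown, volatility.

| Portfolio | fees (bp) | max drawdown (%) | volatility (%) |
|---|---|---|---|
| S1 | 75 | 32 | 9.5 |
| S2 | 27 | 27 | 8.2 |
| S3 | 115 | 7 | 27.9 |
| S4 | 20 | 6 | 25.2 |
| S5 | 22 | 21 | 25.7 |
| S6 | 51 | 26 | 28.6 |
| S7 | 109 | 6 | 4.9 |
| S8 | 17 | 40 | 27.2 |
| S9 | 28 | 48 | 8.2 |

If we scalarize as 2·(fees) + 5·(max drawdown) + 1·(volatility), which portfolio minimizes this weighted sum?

S1: 2·75 + 5·32 + 1·9.5 = 319.5
S2: 2·27 + 5·27 + 1·8.2 = 197.2
S3: 2·115 + 5·7 + 1·27.9 = 292.9
S4: 2·20 + 5·6 + 1·25.2 = 95.2
S5: 2·22 + 5·21 + 1·25.7 = 174.7
S6: 2·51 + 5·26 + 1·28.6 = 260.6
S7: 2·109 + 5·6 + 1·4.9 = 252.9
S8: 2·17 + 5·40 + 1·27.2 = 261.2
S9: 2·28 + 5·48 + 1·8.2 = 304.2
Lowest: S4 at 95.2.

S4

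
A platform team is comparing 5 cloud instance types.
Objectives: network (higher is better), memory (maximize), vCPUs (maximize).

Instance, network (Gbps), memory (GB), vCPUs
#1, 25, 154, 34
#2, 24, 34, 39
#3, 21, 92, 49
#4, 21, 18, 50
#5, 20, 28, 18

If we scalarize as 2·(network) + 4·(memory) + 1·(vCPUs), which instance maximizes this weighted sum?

#1: 2·25 + 4·154 + 1·34 = 700
#2: 2·24 + 4·34 + 1·39 = 223
#3: 2·21 + 4·92 + 1·49 = 459
#4: 2·21 + 4·18 + 1·50 = 164
#5: 2·20 + 4·28 + 1·18 = 170
Highest: #1 at 700.

#1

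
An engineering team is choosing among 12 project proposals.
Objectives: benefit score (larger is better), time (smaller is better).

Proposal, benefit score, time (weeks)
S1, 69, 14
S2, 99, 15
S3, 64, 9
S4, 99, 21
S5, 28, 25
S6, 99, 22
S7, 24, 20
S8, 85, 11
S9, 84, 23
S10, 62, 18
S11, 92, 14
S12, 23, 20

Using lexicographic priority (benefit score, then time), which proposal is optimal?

First maximize benefit score: best is 99, kept {S2, S4, S6}.
Then minimize time: best is 15, kept {S2}.

S2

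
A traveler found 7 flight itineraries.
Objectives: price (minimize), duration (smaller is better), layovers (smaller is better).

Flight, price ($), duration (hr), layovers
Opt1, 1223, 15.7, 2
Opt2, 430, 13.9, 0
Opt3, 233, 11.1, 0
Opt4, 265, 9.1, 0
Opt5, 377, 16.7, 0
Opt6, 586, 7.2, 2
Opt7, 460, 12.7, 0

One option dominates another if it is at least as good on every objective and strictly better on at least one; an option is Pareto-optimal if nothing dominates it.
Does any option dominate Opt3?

Opt1: worse on price (1223 vs 233).
Opt2: worse on price (430 vs 233).
Opt4: worse on price (265 vs 233).
Opt5: worse on price (377 vs 233).
Opt6: worse on price (586 vs 233).
Opt7: worse on price (460 vs 233).
No option is at least as good as Opt3 on every objective and strictly better on one.

No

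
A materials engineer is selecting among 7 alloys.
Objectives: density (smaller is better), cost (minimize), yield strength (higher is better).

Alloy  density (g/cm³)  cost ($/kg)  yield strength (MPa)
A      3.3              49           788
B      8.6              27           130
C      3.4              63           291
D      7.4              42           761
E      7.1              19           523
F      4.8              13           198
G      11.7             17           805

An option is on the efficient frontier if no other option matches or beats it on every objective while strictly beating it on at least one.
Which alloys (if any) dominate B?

E, F

E: density 7.1≤8.6, cost 19≤27, yield strength 523≥130 — dominates B.
F: density 4.8≤8.6, cost 13≤27, yield strength 198≥130 — dominates B.
Others (A, C, D, G) are each worse than B on at least one objective.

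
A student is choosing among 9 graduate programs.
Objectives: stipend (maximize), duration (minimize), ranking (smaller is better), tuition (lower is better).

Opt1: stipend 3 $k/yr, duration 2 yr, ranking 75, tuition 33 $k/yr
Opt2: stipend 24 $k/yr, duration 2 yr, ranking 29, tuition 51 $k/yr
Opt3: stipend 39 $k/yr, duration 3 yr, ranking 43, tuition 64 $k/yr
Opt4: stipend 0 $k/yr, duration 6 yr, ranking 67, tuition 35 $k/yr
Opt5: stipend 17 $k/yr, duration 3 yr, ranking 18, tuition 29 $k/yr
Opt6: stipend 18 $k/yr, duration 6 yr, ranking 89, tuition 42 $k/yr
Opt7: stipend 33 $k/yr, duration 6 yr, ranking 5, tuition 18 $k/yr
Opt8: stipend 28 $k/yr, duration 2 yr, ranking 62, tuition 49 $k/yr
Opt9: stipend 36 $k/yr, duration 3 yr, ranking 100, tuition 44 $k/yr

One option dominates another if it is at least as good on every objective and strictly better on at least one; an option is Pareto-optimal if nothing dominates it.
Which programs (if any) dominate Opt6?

Opt7: stipend 33≥18, duration 6≤6, ranking 5≤89, tuition 18≤42 — dominates Opt6.
Others (Opt1, Opt2, Opt3, Opt4, Opt5, Opt8, Opt9) are each worse than Opt6 on at least one objective.

Opt7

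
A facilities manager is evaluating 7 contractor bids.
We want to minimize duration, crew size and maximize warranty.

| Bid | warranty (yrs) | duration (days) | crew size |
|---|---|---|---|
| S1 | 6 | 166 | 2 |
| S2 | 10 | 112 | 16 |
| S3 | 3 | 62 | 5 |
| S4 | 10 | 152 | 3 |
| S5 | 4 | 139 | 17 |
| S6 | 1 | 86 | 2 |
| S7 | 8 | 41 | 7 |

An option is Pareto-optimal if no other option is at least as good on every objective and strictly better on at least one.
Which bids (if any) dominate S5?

S2: warranty 10≥4, duration 112≤139, crew size 16≤17 — dominates S5.
S7: warranty 8≥4, duration 41≤139, crew size 7≤17 — dominates S5.
Others (S1, S3, S4, S6) are each worse than S5 on at least one objective.

S2, S7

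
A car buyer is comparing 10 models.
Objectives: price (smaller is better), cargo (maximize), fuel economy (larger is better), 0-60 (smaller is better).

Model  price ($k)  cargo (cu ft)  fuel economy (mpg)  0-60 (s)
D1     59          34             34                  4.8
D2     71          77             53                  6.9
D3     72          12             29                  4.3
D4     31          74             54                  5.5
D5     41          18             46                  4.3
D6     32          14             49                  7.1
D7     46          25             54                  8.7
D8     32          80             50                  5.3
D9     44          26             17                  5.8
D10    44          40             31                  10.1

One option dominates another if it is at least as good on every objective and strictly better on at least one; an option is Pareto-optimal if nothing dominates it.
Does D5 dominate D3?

Yes

D5 vs D3: price 41≤72, cargo 18≥12, fuel economy 46≥29, 0-60 4.3≤4.3 — D5 is at least as good on every objective with at least one strict improvement.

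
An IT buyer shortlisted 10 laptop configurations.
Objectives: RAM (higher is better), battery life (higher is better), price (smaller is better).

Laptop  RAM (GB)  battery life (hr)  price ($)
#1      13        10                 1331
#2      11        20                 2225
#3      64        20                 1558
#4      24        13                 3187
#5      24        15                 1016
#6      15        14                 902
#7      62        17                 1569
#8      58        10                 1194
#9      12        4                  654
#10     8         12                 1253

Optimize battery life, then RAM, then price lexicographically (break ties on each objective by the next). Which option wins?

First maximize battery life: best is 20, kept {#2, #3}.
Then maximize RAM: best is 64, kept {#3}.

#3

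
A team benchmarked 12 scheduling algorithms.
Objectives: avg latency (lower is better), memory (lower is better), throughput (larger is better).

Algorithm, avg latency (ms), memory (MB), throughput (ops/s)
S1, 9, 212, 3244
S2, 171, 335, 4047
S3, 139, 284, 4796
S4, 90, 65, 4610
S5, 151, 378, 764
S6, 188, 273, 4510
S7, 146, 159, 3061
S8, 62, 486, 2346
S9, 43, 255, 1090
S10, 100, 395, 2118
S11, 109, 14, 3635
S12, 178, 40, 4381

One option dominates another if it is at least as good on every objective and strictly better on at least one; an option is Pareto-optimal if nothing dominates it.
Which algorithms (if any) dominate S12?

none

S1: worse on memory (212 vs 40).
S2: worse on memory (335 vs 40).
S3: worse on memory (284 vs 40).
S4: worse on memory (65 vs 40).
S5: worse on memory (378 vs 40).
S6: worse on avg latency (188 vs 178).
S7: worse on memory (159 vs 40).
S8: worse on memory (486 vs 40).
S9: worse on memory (255 vs 40).
S10: worse on memory (395 vs 40).
S11: worse on throughput (3635 vs 4381).
No option dominates S12.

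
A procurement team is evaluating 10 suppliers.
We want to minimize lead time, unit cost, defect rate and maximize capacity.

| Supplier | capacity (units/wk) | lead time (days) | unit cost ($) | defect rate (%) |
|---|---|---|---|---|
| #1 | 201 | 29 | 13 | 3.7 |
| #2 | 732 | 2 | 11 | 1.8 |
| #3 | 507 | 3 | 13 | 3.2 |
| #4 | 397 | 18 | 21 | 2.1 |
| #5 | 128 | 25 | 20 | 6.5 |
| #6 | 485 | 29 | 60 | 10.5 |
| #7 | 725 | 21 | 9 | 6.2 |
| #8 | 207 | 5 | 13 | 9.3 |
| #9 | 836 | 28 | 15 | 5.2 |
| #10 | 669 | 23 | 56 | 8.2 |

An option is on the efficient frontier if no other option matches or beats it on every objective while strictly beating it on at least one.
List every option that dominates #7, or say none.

#1: worse on capacity (201 vs 725).
#2: worse on unit cost (11 vs 9).
#3: worse on capacity (507 vs 725).
#4: worse on capacity (397 vs 725).
#5: worse on capacity (128 vs 725).
#6: worse on capacity (485 vs 725).
#8: worse on capacity (207 vs 725).
#9: worse on lead time (28 vs 21).
#10: worse on capacity (669 vs 725).
No option dominates #7.

none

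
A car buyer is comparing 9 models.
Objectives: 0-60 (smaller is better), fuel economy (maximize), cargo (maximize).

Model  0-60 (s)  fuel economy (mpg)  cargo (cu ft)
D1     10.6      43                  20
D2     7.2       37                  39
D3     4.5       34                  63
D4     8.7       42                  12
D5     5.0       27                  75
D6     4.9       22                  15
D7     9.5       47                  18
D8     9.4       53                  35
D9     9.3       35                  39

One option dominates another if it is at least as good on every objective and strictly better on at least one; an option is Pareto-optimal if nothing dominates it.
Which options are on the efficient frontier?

D2, D3, D4, D5, D8

D1: dominated by D8 (0-60 9.4≤10.6, fuel economy 53≥43, cargo 35≥20).
D2: not dominated.
D3: not dominated (best 0-60).
D4: not dominated.
D5: not dominated (best cargo).
D6: dominated by D3 (0-60 4.5≤4.9, fuel economy 34≥22, cargo 63≥15).
D7: dominated by D8 (0-60 9.4≤9.5, fuel economy 53≥47, cargo 35≥18).
D8: not dominated (best fuel economy).
D9: dominated by D2 (0-60 7.2≤9.3, fuel economy 37≥35, cargo 39≥39).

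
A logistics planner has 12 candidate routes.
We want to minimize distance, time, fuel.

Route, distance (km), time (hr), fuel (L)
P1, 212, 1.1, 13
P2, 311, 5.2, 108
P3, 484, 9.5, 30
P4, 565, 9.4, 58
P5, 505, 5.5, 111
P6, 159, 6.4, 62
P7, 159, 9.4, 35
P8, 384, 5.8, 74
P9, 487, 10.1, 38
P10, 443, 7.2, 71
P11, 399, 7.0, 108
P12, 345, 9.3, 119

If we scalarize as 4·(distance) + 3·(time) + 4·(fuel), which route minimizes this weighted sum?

P1: 4·212 + 3·1.1 + 4·13 = 903.3
P2: 4·311 + 3·5.2 + 4·108 = 1691.6
P3: 4·484 + 3·9.5 + 4·30 = 2084.5
P4: 4·565 + 3·9.4 + 4·58 = 2520.2
P5: 4·505 + 3·5.5 + 4·111 = 2480.5
P6: 4·159 + 3·6.4 + 4·62 = 903.2
P7: 4·159 + 3·9.4 + 4·35 = 804.2
P8: 4·384 + 3·5.8 + 4·74 = 1849.4
P9: 4·487 + 3·10.1 + 4·38 = 2130.3
P10: 4·443 + 3·7.2 + 4·71 = 2077.6
P11: 4·399 + 3·7.0 + 4·108 = 2049.0
P12: 4·345 + 3·9.3 + 4·119 = 1883.9
Lowest: P7 at 804.2.

P7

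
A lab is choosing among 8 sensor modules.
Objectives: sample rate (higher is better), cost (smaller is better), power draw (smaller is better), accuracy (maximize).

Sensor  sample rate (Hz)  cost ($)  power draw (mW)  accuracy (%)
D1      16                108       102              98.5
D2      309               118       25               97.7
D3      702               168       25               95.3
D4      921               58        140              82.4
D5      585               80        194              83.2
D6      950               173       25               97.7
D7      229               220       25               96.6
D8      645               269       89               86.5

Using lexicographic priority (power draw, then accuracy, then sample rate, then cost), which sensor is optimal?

First minimize power draw: best is 25, kept {D2, D3, D6, D7}.
Then maximize accuracy: best is 97.7, kept {D2, D6}.
Then maximize sample rate: best is 950, kept {D6}.

D6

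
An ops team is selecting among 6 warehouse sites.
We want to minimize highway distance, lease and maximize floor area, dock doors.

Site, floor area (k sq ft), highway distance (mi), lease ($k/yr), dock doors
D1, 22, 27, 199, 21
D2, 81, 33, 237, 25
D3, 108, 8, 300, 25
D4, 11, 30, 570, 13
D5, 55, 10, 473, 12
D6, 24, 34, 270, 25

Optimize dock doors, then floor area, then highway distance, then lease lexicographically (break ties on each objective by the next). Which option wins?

D3

First maximize dock doors: best is 25, kept {D2, D3, D6}.
Then maximize floor area: best is 108, kept {D3}.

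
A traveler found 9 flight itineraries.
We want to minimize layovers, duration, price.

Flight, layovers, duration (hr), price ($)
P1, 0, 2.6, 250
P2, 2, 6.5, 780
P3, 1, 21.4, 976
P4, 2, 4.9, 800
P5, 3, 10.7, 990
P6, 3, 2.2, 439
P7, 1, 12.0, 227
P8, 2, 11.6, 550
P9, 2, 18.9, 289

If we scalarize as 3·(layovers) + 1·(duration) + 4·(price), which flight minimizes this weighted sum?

P7

P1: 3·0 + 1·2.6 + 4·250 = 1002.6
P2: 3·2 + 1·6.5 + 4·780 = 3132.5
P3: 3·1 + 1·21.4 + 4·976 = 3928.4
P4: 3·2 + 1·4.9 + 4·800 = 3210.9
P5: 3·3 + 1·10.7 + 4·990 = 3979.7
P6: 3·3 + 1·2.2 + 4·439 = 1767.2
P7: 3·1 + 1·12.0 + 4·227 = 923.0
P8: 3·2 + 1·11.6 + 4·550 = 2217.6
P9: 3·2 + 1·18.9 + 4·289 = 1180.9
Lowest: P7 at 923.0.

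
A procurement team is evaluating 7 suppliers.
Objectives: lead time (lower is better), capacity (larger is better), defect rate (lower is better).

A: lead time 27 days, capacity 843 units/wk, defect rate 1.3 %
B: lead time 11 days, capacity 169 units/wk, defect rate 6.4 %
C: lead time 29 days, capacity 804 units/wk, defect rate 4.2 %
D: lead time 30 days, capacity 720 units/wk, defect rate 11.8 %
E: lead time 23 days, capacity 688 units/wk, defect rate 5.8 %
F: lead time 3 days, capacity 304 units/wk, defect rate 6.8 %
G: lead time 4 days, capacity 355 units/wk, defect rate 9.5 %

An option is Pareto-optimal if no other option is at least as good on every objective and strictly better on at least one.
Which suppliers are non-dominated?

A: not dominated (best capacity).
B: not dominated.
C: dominated by A (lead time 27≤29, capacity 843≥804, defect rate 1.3≤4.2).
D: dominated by A (lead time 27≤30, capacity 843≥720, defect rate 1.3≤11.8).
E: not dominated.
F: not dominated (best lead time).
G: not dominated.

A, B, E, F, G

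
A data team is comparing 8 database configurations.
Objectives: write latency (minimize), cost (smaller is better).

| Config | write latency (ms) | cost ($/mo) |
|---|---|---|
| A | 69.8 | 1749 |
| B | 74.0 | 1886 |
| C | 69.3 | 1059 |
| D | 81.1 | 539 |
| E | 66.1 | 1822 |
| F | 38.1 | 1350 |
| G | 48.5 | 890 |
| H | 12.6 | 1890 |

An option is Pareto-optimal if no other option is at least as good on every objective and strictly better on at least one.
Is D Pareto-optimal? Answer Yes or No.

A: worse on cost (1749 vs 539).
B: worse on cost (1886 vs 539).
C: worse on cost (1059 vs 539).
E: worse on cost (1822 vs 539).
F: worse on cost (1350 vs 539).
G: worse on cost (890 vs 539).
H: worse on cost (1890 vs 539).
No option is at least as good as D on every objective and strictly better on one.

Yes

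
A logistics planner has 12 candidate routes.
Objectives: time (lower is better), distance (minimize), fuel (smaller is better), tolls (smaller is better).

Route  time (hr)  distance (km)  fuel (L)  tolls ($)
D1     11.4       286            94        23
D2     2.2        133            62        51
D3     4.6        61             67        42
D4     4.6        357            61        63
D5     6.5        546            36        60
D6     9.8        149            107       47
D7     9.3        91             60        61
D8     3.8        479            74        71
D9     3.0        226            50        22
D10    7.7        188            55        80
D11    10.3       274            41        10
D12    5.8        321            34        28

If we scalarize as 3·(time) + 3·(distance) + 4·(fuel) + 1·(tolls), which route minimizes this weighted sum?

D3

D1: 3·11.4 + 3·286 + 4·94 + 1·23 = 1291.2
D2: 3·2.2 + 3·133 + 4·62 + 1·51 = 704.6
D3: 3·4.6 + 3·61 + 4·67 + 1·42 = 506.8
D4: 3·4.6 + 3·357 + 4·61 + 1·63 = 1391.8
D5: 3·6.5 + 3·546 + 4·36 + 1·60 = 1861.5
D6: 3·9.8 + 3·149 + 4·107 + 1·47 = 951.4
D7: 3·9.3 + 3·91 + 4·60 + 1·61 = 601.9
D8: 3·3.8 + 3·479 + 4·74 + 1·71 = 1815.4
D9: 3·3.0 + 3·226 + 4·50 + 1·22 = 909.0
D10: 3·7.7 + 3·188 + 4·55 + 1·80 = 887.1
D11: 3·10.3 + 3·274 + 4·41 + 1·10 = 1026.9
D12: 3·5.8 + 3·321 + 4·34 + 1·28 = 1144.4
Lowest: D3 at 506.8.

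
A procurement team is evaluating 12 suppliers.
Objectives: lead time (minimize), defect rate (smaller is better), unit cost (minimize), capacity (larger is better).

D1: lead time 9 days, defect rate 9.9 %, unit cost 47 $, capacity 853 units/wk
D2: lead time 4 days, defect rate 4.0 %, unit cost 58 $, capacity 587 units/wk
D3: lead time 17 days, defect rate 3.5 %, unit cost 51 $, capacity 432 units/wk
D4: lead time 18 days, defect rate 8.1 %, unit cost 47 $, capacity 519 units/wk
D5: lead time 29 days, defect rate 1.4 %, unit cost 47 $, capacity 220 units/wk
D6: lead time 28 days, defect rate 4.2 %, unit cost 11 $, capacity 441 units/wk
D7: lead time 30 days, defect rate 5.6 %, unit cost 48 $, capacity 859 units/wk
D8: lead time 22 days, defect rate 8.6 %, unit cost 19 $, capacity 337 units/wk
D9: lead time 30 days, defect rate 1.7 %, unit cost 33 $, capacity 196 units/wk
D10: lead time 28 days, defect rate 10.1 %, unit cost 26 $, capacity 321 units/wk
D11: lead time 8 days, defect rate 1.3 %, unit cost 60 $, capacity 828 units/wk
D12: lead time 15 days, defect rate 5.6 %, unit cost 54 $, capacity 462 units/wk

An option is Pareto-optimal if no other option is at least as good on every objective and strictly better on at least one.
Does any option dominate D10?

D6 vs D10: lead time 28≤28, defect rate 4.2≤10.1, unit cost 11≤26, capacity 441≥321 — D6 is at least as good on every objective and strictly better on at least one, so D6 dominates D10.

Yes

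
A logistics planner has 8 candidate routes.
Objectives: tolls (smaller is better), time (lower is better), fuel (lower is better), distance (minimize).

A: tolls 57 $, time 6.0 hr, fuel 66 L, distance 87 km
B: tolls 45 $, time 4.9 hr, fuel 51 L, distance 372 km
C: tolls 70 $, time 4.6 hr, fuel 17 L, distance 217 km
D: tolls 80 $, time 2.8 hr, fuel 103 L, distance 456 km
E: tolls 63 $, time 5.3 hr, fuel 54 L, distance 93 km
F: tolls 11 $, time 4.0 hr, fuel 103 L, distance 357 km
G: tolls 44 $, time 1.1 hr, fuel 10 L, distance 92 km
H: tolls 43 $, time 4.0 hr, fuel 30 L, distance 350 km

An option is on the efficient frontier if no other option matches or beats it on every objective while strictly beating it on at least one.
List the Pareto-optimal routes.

A, F, G, H

A: not dominated (best distance).
B: dominated by G (tolls 44≤45, time 1.1≤4.9, fuel 10≤51, distance 92≤372).
C: dominated by G (tolls 44≤70, time 1.1≤4.6, fuel 10≤17, distance 92≤217).
D: dominated by G (tolls 44≤80, time 1.1≤2.8, fuel 10≤103, distance 92≤456).
E: dominated by G (tolls 44≤63, time 1.1≤5.3, fuel 10≤54, distance 92≤93).
F: not dominated (best tolls).
G: not dominated (best time).
H: not dominated.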